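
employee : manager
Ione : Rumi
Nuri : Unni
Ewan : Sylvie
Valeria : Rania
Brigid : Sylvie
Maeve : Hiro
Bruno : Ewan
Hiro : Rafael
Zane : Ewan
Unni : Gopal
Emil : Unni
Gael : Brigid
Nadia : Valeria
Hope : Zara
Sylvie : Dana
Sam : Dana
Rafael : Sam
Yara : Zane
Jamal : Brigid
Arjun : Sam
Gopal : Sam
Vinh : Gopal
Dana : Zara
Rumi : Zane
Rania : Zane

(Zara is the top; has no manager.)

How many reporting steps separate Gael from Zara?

4

Chain from Gael up to Zara: Gael → Brigid → Sylvie → Dana → Zara. That is 4 steps up, so Gael is 4 levels below Zara.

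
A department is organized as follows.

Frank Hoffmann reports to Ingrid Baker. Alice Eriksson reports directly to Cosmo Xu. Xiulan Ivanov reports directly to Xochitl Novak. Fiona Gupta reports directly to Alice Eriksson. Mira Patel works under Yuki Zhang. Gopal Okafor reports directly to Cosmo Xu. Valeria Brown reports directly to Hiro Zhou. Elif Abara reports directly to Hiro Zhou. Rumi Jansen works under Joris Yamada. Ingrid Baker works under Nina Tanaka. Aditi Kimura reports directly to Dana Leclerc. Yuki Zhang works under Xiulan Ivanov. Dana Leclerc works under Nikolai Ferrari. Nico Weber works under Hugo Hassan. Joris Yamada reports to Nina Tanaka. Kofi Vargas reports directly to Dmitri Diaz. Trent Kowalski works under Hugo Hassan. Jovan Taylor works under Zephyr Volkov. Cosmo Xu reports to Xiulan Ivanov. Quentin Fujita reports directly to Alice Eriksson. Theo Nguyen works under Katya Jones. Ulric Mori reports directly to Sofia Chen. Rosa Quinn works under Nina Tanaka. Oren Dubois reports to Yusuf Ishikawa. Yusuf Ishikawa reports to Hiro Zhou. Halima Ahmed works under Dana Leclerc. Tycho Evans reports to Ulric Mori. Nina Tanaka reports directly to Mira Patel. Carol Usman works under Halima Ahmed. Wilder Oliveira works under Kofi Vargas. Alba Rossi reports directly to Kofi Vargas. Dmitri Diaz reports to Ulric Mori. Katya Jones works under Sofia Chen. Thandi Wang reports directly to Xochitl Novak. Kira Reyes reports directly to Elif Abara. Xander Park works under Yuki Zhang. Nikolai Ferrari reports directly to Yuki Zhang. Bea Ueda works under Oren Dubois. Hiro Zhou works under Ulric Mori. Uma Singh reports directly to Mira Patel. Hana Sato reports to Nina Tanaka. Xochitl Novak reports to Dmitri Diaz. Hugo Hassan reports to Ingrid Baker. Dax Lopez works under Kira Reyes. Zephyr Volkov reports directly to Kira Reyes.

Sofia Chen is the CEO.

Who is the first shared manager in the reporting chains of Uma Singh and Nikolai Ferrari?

Uma Singh's chain of managers is Mira Patel, Yuki Zhang, Xiulan Ivanov, Xochitl Novak, Dmitri Diaz, Ulric Mori, Sofia Chen. Nikolai Ferrari's chain of managers is Yuki Zhang, Xiulan Ivanov, Xochitl Novak, Dmitri Diaz, Ulric Mori, Sofia Chen. The first manager that appears in both chains is Yuki Zhang.

Yuki Zhang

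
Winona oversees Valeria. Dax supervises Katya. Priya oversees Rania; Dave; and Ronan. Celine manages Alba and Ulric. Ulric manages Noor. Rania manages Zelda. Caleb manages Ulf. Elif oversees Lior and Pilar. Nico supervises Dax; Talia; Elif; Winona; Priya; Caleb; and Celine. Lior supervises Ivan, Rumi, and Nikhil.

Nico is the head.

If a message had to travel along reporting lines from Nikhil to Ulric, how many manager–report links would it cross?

Nikhil is 3 levels below Nico, and Ulric is 2 levels below Nico (their lowest common manager). The shortest path runs up from Nikhil to Nico and back down to Ulric: 3 + 2 = 5 links.

5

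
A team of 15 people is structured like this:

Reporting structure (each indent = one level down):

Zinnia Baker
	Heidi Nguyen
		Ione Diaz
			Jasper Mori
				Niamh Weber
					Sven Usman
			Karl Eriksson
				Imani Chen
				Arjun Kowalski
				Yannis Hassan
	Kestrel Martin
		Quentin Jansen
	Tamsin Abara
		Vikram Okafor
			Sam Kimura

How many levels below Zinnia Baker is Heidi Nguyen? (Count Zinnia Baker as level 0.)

1

Chain from Heidi Nguyen up to Zinnia Baker: Heidi Nguyen → Zinnia Baker. That is 1 step up, so Heidi Nguyen is 1 level below Zinnia Baker.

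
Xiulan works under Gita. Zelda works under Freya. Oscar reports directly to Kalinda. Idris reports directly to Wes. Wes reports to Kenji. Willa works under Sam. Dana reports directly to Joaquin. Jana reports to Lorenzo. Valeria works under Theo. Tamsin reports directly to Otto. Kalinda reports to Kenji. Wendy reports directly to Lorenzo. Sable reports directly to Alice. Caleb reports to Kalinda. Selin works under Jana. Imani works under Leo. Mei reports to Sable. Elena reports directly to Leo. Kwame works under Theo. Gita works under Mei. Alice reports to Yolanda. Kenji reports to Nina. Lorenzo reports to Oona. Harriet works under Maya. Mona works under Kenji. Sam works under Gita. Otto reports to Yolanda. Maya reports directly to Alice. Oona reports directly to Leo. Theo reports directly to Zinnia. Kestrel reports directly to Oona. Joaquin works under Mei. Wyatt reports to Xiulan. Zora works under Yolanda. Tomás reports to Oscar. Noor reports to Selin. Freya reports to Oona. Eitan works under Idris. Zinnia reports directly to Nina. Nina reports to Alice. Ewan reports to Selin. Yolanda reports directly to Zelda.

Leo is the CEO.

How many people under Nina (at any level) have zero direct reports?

The people in Nina's organization with no one reporting to them are Kwame, Valeria, Eitan, Caleb, Tomás, Mona. That is 6.

6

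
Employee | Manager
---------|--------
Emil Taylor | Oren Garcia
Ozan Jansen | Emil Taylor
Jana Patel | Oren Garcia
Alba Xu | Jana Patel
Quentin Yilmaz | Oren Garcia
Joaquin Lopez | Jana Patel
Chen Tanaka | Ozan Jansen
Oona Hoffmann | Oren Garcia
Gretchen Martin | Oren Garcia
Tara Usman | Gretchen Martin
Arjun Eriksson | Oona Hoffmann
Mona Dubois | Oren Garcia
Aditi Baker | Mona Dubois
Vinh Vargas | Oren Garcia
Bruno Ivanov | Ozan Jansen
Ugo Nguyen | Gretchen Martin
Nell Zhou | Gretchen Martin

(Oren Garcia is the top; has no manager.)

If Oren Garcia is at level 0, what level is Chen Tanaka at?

Chain from Chen Tanaka up to Oren Garcia: Chen Tanaka → Ozan Jansen → Emil Taylor → Oren Garcia. That is 3 steps up, so Chen Tanaka is 3 levels below Oren Garcia.

3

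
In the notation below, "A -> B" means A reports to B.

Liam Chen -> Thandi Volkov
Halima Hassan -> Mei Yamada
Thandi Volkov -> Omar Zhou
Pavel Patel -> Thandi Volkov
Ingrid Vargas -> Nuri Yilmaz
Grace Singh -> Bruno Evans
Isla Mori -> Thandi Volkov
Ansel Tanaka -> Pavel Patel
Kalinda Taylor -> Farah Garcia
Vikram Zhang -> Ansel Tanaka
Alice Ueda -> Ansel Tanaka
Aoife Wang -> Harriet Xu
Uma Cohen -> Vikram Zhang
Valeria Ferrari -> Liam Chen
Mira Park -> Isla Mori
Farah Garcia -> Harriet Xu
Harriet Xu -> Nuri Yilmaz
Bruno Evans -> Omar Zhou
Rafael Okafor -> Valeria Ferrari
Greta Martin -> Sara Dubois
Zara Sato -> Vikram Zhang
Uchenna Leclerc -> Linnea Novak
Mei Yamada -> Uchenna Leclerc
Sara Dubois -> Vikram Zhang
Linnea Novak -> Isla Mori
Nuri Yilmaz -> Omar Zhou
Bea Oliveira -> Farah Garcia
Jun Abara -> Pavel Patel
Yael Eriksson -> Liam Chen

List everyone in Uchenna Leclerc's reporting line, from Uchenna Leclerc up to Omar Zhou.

Uchenna Leclerc -> Linnea Novak -> Isla Mori -> Thandi Volkov -> Omar Zhou

Uchenna Leclerc reports to Linnea Novak. Linnea Novak reports to Isla Mori. Isla Mori reports to Thandi Volkov. Thandi Volkov reports to Omar Zhou. Omar Zhou is at the top.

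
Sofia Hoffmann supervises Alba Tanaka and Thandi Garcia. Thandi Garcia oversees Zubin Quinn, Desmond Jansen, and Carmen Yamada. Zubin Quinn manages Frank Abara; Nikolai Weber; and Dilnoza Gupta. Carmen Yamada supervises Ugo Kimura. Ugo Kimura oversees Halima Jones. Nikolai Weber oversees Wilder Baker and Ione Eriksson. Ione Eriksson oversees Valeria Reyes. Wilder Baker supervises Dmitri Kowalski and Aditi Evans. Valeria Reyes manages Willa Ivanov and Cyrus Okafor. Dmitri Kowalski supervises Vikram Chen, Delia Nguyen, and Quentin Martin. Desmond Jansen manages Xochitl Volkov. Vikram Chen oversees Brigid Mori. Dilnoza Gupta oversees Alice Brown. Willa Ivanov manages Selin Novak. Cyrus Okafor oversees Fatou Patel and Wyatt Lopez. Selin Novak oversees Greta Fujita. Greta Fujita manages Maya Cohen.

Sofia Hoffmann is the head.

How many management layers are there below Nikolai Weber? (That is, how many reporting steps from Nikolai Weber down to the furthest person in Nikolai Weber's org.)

The longest chain under Nikolai Weber runs Nikolai Weber → Ione Eriksson → Valeria Reyes → Willa Ivanov → Selin Novak → Greta Fujita → Maya Cohen, which is 6 levels below Nikolai Weber.

6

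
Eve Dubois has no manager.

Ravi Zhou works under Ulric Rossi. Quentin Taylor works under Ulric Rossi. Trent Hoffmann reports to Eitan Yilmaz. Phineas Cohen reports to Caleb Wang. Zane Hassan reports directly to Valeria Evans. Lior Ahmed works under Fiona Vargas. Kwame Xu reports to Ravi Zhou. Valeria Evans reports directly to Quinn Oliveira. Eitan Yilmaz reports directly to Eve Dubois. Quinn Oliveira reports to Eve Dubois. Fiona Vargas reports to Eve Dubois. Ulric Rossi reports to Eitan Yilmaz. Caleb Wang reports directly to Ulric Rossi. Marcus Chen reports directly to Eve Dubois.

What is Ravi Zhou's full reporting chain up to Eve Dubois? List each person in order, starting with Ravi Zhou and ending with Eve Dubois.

Ravi Zhou reports to Ulric Rossi. Ulric Rossi reports to Eitan Yilmaz. Eitan Yilmaz reports to Eve Dubois. Eve Dubois is at the top.

Ravi Zhou -> Ulric Rossi -> Eitan Yilmaz -> Eve Dubois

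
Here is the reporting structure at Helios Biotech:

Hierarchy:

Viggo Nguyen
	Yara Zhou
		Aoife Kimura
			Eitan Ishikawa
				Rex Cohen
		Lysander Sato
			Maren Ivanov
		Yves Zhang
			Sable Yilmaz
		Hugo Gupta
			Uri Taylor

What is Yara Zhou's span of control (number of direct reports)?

Yara Zhou directly manages Aoife Kimura, Lysander Sato, Yves Zhang, Hugo Gupta. That is 4 direct reports.

4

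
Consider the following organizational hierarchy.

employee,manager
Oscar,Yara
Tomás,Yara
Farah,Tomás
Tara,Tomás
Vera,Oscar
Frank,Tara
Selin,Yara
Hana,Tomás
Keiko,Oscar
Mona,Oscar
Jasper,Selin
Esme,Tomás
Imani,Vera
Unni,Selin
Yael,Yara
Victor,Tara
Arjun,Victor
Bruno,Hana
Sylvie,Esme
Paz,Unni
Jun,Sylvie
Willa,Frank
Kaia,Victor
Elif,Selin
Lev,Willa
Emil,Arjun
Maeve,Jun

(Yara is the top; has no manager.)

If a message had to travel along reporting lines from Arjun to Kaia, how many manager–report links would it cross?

2

Arjun is 1 level below Victor, and Kaia is 1 level below Victor (their lowest common manager). The shortest path runs up from Arjun to Victor and back down to Kaia: 1 + 1 = 2 links.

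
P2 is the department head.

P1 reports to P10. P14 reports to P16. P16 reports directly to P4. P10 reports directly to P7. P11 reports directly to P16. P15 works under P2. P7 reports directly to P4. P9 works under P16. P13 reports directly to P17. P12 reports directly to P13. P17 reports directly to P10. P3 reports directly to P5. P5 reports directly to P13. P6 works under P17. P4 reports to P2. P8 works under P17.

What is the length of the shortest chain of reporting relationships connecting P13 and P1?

P13 is 2 levels below P10, and P1 is 1 level below P10 (their lowest common manager). The shortest path runs up from P13 to P10 and back down to P1: 2 + 1 = 3 links.

3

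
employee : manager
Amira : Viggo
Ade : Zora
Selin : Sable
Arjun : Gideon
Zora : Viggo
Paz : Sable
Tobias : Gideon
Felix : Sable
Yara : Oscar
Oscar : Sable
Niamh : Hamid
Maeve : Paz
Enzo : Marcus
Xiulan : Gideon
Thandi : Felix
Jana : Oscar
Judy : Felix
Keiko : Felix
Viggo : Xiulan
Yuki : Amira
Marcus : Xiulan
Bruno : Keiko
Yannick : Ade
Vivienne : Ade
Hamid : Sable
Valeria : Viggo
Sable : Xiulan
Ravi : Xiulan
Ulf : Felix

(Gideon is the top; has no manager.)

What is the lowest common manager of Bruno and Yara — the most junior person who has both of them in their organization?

Bruno's chain of managers is Keiko, Felix, Sable, Xiulan, Gideon. Yara's chain of managers is Oscar, Sable, Xiulan, Gideon. The first manager that appears in both chains is Sable.

Sable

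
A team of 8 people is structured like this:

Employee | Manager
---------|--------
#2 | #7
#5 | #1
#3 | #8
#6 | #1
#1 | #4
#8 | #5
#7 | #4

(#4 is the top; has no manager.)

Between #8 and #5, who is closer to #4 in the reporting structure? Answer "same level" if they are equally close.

#8 is 3 levels below #4; #5 is 2. #5 is higher.

#5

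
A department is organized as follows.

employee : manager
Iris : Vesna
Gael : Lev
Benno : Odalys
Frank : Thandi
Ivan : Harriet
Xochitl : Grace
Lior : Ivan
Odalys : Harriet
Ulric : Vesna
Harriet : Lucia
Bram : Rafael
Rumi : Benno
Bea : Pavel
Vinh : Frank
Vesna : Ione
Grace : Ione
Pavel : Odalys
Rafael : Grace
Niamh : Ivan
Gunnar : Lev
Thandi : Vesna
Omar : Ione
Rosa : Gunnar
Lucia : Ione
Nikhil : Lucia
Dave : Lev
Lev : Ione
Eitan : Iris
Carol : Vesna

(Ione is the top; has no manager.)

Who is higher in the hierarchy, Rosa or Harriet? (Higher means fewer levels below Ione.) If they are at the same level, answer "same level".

Harriet

Rosa is 3 levels below Ione; Harriet is 2. Harriet is higher.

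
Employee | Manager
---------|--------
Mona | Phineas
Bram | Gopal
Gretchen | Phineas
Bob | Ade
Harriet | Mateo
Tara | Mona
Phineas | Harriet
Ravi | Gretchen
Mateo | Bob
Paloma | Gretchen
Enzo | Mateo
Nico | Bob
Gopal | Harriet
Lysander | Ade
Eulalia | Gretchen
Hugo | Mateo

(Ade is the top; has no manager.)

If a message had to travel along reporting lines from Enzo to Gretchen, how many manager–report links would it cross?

Enzo is 1 level below Mateo, and Gretchen is 3 levels below Mateo (their lowest common manager). The shortest path runs up from Enzo to Mateo and back down to Gretchen: 1 + 3 = 4 links.

4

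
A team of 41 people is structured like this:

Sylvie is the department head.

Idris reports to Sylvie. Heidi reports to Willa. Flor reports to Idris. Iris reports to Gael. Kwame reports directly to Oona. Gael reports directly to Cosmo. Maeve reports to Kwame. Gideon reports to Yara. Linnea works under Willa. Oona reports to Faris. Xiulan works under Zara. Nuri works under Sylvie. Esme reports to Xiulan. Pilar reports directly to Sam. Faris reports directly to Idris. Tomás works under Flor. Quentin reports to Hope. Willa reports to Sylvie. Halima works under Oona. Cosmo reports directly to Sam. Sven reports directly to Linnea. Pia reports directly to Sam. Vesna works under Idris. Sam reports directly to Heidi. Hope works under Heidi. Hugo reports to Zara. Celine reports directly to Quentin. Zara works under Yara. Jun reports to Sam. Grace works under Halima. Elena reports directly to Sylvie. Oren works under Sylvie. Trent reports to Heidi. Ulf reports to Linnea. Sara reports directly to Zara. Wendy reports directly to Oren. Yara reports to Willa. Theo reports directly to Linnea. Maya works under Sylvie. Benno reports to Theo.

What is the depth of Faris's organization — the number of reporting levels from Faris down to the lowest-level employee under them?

The longest chain under Faris runs Faris → Oona → Kwame → Maeve, which is 3 levels below Faris.

3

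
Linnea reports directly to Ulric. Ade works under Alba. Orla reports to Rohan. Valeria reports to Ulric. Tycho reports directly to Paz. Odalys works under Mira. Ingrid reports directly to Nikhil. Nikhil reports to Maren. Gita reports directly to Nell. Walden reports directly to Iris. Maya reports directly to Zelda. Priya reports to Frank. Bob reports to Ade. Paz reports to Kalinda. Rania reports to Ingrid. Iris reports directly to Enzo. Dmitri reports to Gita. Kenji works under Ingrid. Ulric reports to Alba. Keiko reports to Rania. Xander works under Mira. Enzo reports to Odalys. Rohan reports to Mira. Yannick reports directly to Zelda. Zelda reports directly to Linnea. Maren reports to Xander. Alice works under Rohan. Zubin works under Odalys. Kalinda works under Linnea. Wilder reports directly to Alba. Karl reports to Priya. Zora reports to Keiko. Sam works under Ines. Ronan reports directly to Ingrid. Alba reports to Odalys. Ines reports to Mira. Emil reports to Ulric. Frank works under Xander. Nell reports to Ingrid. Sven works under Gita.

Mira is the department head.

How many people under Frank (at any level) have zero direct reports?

The only person in Frank's organization with no one reporting to them is Karl. That is 1.

1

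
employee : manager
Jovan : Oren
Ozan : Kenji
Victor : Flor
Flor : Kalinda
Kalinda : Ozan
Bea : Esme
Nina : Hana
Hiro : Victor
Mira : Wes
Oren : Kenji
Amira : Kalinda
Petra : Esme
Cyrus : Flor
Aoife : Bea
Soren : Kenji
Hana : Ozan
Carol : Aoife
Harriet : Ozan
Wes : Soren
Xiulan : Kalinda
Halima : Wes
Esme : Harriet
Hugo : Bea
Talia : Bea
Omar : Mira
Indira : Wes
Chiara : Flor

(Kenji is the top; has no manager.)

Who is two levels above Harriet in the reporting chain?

Kenji

Harriet reports to Ozan, and Ozan reports to Kenji. So Harriet's skip-level manager is Kenji.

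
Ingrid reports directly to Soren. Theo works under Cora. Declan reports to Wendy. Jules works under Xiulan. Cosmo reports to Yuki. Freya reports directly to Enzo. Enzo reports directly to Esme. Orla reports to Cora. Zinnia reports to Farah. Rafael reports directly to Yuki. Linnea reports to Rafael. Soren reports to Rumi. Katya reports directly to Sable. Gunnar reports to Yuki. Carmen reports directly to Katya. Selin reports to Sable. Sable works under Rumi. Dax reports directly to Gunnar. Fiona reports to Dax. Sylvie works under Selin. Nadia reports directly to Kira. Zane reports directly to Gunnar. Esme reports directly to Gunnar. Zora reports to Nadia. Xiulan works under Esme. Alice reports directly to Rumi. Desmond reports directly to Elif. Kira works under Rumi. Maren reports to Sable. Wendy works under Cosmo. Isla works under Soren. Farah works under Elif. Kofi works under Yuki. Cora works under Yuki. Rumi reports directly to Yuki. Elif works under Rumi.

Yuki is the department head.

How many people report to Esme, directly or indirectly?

Esme directly manages Xiulan, Enzo. Under Xiulan: Jules (1). Under Enzo: Freya (1). So Esme's organization is 2 direct reports plus everyone under them: 2 + 2 = 4.

4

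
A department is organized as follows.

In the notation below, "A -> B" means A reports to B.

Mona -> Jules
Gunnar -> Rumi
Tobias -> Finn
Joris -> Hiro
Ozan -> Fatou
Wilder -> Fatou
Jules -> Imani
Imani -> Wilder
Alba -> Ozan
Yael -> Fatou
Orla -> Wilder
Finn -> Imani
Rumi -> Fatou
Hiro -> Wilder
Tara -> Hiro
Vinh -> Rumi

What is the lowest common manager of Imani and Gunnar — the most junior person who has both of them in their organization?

Fatou

Imani's chain of managers is Wilder, Fatou. Gunnar's chain of managers is Rumi, Fatou. The first manager that appears in both chains is Fatou.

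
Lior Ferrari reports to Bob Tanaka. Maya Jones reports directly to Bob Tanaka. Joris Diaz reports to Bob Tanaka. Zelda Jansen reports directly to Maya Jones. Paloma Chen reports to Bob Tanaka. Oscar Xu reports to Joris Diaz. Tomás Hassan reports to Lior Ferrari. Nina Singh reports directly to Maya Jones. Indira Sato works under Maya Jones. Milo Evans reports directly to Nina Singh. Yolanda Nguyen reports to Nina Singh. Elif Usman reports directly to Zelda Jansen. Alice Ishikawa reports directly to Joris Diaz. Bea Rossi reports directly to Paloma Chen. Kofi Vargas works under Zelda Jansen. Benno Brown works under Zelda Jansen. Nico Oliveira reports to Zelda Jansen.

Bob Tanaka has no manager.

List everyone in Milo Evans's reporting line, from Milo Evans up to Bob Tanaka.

Milo Evans -> Nina Singh -> Maya Jones -> Bob Tanaka

Milo Evans reports to Nina Singh. Nina Singh reports to Maya Jones. Maya Jones reports to Bob Tanaka. Bob Tanaka is at the top.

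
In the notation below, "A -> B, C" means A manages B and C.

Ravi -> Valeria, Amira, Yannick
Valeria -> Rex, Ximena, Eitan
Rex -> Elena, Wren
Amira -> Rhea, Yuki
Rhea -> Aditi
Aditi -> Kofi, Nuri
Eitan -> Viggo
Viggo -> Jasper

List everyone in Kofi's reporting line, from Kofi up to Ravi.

Kofi -> Aditi -> Rhea -> Amira -> Ravi

Kofi reports to Aditi. Aditi reports to Rhea. Rhea reports to Amira. Amira reports to Ravi. Ravi is at the top.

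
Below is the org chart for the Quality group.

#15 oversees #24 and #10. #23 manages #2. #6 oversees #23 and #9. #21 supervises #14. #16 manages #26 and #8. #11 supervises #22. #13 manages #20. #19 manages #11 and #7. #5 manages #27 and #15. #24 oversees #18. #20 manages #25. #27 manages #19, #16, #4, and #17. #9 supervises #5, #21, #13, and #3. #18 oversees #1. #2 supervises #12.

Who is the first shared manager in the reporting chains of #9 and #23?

#9's chain of managers is #6. #23's chain of managers is #6. The first manager that appears in both chains is #6.

#6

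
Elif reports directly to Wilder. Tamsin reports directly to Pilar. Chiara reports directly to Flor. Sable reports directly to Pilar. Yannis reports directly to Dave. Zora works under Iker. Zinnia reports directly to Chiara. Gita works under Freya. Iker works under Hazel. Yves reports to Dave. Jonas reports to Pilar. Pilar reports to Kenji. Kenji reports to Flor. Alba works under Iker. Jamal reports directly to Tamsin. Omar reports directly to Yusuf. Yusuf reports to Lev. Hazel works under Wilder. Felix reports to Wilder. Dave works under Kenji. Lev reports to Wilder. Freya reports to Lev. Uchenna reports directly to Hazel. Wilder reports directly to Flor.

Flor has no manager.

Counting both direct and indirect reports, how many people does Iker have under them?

2

Iker directly manages Zora, Alba. Zora has no reports. Alba has no reports. So Iker's organization is 2 direct reports plus everyone under them: 1 + 1 = 2.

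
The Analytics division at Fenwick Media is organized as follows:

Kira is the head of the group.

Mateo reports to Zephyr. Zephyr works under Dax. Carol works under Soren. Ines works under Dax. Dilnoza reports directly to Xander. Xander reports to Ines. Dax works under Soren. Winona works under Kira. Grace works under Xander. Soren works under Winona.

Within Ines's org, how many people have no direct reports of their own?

2

The people in Ines's organization with no one reporting to them are Grace, Dilnoza. That is 2.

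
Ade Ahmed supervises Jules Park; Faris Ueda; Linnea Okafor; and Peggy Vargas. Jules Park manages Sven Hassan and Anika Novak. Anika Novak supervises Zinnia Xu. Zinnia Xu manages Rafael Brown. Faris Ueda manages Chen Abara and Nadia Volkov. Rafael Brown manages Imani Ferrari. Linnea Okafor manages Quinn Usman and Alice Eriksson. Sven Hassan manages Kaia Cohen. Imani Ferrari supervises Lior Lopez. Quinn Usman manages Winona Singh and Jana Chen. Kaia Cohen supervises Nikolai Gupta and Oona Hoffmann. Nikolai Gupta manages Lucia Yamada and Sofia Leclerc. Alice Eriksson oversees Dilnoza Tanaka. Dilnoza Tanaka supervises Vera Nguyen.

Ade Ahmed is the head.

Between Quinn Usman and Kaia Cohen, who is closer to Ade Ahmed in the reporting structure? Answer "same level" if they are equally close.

Quinn Usman

Quinn Usman is 2 levels below Ade Ahmed; Kaia Cohen is 3. Quinn Usman is higher.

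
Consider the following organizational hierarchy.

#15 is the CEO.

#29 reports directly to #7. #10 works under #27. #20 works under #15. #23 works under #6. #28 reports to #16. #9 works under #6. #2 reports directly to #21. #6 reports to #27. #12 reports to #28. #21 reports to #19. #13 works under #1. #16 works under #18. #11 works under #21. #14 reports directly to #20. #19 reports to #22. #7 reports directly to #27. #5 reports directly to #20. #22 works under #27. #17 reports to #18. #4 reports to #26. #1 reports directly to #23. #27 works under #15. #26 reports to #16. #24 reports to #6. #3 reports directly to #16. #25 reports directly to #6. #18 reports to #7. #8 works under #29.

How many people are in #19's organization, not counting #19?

#19 directly manages #21. Under #21: #2, #11 (2). That's 3 in total.

3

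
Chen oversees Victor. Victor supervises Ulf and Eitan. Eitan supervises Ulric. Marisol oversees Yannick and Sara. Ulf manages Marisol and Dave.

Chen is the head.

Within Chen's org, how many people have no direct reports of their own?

4

The people in Chen's organization with no one reporting to them are Ulric, Dave, Yannick, Sara. That is 4.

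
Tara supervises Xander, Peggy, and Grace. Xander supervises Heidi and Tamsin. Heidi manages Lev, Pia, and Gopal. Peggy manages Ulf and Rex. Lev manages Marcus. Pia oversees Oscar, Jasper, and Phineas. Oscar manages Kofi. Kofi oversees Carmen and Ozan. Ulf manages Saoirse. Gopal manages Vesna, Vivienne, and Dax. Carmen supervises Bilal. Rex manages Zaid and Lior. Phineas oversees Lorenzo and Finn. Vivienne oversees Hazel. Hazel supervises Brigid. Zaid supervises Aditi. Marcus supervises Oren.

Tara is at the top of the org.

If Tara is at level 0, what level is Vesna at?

4

Chain from Vesna up to Tara: Vesna → Gopal → Heidi → Xander → Tara. That is 4 steps up, so Vesna is 4 levels below Tara.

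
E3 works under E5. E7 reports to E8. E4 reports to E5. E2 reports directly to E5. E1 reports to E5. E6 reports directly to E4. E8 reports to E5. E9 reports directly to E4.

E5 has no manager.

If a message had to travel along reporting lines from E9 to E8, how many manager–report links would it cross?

E9 is 2 levels below E5, and E8 is 1 level below E5 (their lowest common manager). The shortest path runs up from E9 to E5 and back down to E8: 2 + 1 = 3 links.

3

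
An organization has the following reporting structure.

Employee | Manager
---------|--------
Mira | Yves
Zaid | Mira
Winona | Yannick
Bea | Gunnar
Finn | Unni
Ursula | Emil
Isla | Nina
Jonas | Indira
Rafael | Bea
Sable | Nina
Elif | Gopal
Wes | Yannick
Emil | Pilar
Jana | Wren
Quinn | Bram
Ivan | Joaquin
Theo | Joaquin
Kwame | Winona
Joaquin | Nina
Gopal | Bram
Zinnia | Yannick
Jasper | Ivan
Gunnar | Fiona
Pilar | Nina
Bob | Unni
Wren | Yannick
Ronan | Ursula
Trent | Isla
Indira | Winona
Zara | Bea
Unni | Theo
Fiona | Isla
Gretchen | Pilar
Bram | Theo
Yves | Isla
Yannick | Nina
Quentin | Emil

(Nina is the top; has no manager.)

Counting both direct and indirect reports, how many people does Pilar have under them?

5

Pilar directly manages Emil, Gretchen. Under Emil: Ursula, Ronan, Quentin (3). Gretchen has no reports. So Pilar's organization is 2 direct reports plus everyone under them: 4 + 1 = 5.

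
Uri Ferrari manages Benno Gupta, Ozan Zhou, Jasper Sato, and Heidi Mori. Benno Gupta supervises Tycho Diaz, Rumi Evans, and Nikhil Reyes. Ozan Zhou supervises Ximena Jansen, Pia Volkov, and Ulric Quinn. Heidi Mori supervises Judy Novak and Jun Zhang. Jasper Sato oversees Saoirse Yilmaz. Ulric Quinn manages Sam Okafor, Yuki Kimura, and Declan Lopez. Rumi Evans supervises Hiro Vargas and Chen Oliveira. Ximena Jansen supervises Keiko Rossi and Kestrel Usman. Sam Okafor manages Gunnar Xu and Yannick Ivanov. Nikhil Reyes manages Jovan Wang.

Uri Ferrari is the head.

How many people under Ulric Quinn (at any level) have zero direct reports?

The people in Ulric Quinn's organization with no one reporting to them are Declan Lopez, Yuki Kimura, Yannick Ivanov, Gunnar Xu. That is 4.

4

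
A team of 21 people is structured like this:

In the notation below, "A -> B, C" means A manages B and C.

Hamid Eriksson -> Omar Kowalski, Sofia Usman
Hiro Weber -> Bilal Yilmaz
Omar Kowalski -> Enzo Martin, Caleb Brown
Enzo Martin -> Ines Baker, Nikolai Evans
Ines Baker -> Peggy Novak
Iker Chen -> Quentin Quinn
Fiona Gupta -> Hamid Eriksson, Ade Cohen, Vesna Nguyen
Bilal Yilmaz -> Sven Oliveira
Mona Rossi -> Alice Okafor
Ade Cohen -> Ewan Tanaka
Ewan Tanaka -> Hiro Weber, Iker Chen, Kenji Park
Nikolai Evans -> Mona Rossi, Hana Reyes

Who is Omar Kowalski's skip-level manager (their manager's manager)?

Omar Kowalski reports to Hamid Eriksson, and Hamid Eriksson reports to Fiona Gupta. So Omar Kowalski's skip-level manager is Fiona Gupta.

Fiona Gupta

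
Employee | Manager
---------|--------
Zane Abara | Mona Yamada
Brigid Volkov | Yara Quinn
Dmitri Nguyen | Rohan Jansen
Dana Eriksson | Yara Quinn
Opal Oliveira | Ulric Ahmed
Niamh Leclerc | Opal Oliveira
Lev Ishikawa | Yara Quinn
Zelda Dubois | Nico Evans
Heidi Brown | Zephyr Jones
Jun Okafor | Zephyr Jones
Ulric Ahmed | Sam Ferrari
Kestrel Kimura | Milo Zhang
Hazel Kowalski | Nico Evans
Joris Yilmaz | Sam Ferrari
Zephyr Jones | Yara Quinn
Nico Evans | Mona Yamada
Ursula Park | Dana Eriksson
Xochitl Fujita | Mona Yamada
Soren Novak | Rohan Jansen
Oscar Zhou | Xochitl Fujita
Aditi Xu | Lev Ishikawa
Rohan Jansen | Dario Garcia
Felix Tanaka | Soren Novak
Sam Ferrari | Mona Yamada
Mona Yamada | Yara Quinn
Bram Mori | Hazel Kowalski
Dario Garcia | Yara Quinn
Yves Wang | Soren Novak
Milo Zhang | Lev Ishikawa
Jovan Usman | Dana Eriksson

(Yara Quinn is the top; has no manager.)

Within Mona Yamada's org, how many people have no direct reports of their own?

6

The people in Mona Yamada's organization with no one reporting to them are Zane Abara, Oscar Zhou, Zelda Dubois, Bram Mori, Joris Yilmaz, Niamh Leclerc. That is 6.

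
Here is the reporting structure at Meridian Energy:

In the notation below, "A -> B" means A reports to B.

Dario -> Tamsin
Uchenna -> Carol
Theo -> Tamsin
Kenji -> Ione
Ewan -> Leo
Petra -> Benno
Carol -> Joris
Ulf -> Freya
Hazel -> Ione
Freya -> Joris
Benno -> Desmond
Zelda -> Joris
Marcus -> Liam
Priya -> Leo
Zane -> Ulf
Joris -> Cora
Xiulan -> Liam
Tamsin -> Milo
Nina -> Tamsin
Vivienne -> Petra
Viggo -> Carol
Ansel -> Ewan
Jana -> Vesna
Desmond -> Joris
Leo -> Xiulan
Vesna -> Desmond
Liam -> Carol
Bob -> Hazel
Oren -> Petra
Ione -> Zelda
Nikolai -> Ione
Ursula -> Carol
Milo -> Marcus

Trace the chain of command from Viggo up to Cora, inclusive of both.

Viggo reports to Carol. Carol reports to Joris. Joris reports to Cora. Cora is at the top.

Viggo -> Carol -> Joris -> Cora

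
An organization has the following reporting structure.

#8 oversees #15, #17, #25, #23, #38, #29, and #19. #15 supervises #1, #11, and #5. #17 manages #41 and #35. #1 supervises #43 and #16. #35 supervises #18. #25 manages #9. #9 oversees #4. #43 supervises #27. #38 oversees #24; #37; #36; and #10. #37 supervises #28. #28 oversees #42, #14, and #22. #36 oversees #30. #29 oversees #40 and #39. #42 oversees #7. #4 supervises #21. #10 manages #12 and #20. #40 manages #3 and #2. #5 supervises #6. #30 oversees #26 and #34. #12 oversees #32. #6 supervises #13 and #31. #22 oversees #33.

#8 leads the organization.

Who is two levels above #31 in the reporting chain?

#31 reports to #6, and #6 reports to #5. So #31's skip-level manager is #5.

#5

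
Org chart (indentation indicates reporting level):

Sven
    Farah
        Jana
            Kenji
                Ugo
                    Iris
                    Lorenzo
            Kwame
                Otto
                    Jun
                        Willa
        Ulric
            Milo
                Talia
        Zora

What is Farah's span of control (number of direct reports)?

Farah directly manages Jana, Ulric, Zora. That is 3 direct reports.

3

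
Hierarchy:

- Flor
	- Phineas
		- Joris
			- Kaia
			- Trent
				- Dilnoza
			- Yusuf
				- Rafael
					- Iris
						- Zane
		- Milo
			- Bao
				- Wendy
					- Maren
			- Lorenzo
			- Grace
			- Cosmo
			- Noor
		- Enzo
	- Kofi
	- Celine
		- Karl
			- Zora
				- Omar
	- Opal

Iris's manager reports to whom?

Yusuf

Iris reports to Rafael, and Rafael reports to Yusuf. So Iris's skip-level manager is Yusuf.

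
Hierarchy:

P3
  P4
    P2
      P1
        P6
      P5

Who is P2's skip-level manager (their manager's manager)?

P2 reports to P4, and P4 reports to P3. So P2's skip-level manager is P3.

P3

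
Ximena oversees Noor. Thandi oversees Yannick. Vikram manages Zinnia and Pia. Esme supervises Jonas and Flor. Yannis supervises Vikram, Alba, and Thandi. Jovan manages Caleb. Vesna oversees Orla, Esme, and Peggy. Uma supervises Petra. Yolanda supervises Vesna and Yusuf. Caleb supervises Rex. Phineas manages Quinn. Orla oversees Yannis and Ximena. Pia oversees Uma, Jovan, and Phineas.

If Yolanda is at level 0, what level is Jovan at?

Chain from Jovan up to Yolanda: Jovan → Pia → Vikram → Yannis → Orla → Vesna → Yolanda. That is 6 steps up, so Jovan is 6 levels below Yolanda.

6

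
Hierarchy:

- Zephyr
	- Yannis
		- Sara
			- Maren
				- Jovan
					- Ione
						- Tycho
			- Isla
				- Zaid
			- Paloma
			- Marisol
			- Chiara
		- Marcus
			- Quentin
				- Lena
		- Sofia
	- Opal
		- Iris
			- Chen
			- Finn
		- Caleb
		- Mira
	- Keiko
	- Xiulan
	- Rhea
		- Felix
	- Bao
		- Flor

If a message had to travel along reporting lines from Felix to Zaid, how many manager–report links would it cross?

Felix is 2 levels below Zephyr, and Zaid is 4 levels below Zephyr (their lowest common manager). The shortest path runs up from Felix to Zephyr and back down to Zaid: 2 + 4 = 6 links.

6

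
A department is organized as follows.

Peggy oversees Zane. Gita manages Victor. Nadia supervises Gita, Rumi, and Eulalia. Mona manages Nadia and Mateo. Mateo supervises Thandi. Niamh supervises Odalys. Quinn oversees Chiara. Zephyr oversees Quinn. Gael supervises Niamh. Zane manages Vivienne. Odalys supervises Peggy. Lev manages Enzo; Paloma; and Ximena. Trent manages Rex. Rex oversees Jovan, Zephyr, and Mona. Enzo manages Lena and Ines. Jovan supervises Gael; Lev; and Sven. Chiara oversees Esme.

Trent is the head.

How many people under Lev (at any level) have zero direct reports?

4

The people in Lev's organization with no one reporting to them are Paloma, Ximena, Ines, Lena. That is 4.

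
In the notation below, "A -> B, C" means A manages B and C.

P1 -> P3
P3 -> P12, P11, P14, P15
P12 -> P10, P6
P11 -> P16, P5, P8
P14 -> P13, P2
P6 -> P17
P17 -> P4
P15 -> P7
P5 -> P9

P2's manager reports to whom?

P2 reports to P14, and P14 reports to P3. So P2's skip-level manager is P3.

P3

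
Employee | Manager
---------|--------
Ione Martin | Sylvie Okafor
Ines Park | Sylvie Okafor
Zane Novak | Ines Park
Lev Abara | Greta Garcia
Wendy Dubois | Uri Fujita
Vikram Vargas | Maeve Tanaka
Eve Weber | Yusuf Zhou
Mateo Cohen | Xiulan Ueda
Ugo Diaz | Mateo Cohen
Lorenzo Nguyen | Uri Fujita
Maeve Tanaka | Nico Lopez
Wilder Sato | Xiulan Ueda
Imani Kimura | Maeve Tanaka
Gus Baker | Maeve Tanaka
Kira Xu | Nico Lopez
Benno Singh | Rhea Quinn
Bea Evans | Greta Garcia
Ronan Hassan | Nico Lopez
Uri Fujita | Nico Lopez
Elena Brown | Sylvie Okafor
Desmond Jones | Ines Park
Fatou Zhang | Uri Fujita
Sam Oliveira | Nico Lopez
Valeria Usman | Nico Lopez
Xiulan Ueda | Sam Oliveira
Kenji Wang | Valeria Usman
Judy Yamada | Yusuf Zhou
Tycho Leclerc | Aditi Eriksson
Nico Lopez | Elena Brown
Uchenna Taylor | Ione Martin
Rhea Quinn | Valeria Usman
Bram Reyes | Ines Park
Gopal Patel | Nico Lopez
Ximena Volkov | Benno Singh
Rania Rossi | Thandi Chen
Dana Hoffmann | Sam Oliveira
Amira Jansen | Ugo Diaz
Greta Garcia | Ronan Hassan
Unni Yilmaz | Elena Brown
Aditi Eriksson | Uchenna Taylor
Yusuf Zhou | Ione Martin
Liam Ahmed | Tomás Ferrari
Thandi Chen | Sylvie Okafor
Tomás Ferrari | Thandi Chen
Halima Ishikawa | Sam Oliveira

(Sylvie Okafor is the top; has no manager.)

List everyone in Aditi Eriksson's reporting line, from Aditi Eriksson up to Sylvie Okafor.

Aditi Eriksson reports to Uchenna Taylor. Uchenna Taylor reports to Ione Martin. Ione Martin reports to Sylvie Okafor. Sylvie Okafor is at the top.

Aditi Eriksson -> Uchenna Taylor -> Ione Martin -> Sylvie Okafor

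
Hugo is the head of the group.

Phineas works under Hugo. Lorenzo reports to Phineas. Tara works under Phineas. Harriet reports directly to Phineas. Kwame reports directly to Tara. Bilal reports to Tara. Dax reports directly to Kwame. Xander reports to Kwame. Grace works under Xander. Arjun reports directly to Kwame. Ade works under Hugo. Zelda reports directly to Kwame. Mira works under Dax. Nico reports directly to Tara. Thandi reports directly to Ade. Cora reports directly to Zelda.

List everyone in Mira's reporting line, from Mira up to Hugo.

Mira -> Dax -> Kwame -> Tara -> Phineas -> Hugo

Mira reports to Dax. Dax reports to Kwame. Kwame reports to Tara. Tara reports to Phineas. Phineas reports to Hugo. Hugo is at the top.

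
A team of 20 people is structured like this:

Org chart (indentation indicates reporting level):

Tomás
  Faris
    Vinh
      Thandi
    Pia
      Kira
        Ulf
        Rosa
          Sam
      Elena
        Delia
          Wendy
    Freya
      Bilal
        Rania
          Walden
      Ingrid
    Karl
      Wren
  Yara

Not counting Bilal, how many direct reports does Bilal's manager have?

Bilal reports to Freya. Freya's other direct reports are Ingrid — 1 peer.

1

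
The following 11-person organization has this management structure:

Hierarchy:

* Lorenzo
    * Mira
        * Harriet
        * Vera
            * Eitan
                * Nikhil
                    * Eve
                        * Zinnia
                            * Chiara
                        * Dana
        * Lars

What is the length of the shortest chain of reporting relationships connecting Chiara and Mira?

Chiara is in Mira's organization: the chain from Chiara up to Mira is Chiara → Zinnia → Eve → Nikhil → Eitan → Vera → Mira, which is 6 links.

6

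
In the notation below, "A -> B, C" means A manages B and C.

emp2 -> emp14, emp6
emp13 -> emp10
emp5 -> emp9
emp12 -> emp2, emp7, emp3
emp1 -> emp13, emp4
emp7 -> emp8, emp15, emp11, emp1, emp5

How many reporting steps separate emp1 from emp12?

Chain from emp1 up to emp12: emp1 → emp7 → emp12. That is 2 steps up, so emp1 is 2 levels below emp12.

2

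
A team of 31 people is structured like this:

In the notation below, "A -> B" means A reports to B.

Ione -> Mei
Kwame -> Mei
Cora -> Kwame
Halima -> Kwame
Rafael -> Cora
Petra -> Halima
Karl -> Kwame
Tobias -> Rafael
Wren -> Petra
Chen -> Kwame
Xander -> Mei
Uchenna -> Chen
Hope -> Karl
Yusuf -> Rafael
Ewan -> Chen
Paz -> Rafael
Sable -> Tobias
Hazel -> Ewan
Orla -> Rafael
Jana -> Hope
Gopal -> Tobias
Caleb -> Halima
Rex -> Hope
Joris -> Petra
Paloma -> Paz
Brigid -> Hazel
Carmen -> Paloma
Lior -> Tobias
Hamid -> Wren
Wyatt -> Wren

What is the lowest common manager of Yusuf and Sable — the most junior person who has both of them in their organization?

Yusuf's chain of managers is Rafael, Cora, Kwame, Mei. Sable's chain of managers is Tobias, Rafael, Cora, Kwame, Mei. The first manager that appears in both chains is Rafael.

Rafael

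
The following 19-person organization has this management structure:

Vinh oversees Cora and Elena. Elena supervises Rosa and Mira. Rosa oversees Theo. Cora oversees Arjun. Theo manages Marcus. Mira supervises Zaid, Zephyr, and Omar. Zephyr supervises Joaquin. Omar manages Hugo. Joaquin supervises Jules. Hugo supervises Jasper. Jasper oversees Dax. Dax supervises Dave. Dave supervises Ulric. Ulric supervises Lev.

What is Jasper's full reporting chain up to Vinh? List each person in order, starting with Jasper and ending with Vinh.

Jasper -> Hugo -> Omar -> Mira -> Elena -> Vinh

Jasper reports to Hugo. Hugo reports to Omar. Omar reports to Mira. Mira reports to Elena. Elena reports to Vinh. Vinh is at the top.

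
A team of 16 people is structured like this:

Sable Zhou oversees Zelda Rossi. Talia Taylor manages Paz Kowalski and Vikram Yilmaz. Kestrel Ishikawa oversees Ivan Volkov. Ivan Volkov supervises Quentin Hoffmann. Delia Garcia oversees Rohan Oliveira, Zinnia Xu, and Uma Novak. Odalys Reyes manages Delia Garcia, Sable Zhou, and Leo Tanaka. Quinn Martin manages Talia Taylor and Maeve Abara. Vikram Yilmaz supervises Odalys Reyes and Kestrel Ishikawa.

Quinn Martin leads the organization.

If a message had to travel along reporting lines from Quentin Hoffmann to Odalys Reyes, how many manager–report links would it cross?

Quentin Hoffmann is 3 levels below Vikram Yilmaz, and Odalys Reyes is 1 level below Vikram Yilmaz (their lowest common manager). The shortest path runs up from Quentin Hoffmann to Vikram Yilmaz and back down to Odalys Reyes: 3 + 1 = 4 links.

4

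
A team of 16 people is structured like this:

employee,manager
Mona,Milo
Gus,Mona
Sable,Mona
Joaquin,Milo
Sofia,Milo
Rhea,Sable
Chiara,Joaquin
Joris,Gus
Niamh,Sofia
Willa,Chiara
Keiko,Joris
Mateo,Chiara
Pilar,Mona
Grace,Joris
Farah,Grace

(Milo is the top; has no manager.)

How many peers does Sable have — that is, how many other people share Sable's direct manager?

2

Sable reports to Mona. Mona's other direct reports are Gus, Pilar — 2 peers.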